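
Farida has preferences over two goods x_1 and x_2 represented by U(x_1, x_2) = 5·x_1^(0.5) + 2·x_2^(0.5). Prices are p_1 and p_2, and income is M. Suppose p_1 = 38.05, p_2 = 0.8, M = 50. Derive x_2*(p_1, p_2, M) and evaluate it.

Numerically x_2/x_1 = 361.950625, so x_1* = 50/(38.05 + 0.8·361.950625) = 0.1526 and x_2* = 361.950625·0.1526 = 55.241.

x_2* = 55.241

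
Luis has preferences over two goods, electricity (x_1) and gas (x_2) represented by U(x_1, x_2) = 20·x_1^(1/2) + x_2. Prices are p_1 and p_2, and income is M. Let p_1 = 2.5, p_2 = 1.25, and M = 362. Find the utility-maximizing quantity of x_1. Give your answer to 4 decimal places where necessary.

x_1* = 25

MU_x_1 = 10/√x_1, MU_x_2 = 1. Tangency: 10/√x_1 = p_1/p_2.
Solve: √x_1 = 10·p_2/p_1, so x_1*(p_1,p_2) = (10·p_2/p_1)², and x_2* = (M − p_1·x_1*)/p_2.
Plugging in: x_1* = (10·1.25/2.5)² = 25.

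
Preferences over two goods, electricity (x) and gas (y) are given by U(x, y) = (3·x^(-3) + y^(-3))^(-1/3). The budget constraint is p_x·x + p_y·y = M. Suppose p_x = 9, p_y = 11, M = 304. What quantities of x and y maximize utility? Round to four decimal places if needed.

x* = 17.9359, y* = 12.9615

Substitute y = (y/x)·x into the budget: x* = M/(p_x + p_y·(y/x)).
Numerically y/x = 0.722657, so x* = 304/(9 + 11·0.722657) = 17.9359 and y* = 0.722657·17.9359 = 12.9615.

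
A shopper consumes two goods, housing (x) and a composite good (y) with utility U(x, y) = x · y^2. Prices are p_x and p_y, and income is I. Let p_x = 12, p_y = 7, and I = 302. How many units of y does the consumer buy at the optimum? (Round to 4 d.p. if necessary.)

y* = 28.7619

Demand: x*(p_x,p_y,I) = 1/3·I/p_x and y* = 2/3·I/p_y.
At p_x=12, p_y=7, I=302: y* = 2/3·302/7 = 28.7619.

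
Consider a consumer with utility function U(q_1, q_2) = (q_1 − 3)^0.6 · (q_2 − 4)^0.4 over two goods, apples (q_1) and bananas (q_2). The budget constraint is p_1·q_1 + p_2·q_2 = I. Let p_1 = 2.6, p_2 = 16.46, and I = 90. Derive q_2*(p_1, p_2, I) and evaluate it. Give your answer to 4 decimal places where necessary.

After buying the subsistence bundle (3, 4), a share 0.6 of the remaining income goes to q_1: q_1* = 3 + 0.6·(I − 3p_1 − 4p_2)/p_1.
Discretionary income = 90 − 3·2.6 − 4·16.46 = 16.36; q_2* = 4 + 0.4·16.36/16.46 = 4.3976.

q_2* = 4.3976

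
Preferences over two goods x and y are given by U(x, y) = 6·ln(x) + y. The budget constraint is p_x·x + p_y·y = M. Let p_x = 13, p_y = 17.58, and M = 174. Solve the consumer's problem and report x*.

x* = 8.1138

Set MRS = p_x/p_y: (6/x)/1 = p_x/p_y.
So x*(p_x,p_y) = 6·p_y/p_x, independent of income; and y* = (M − 6·p_y)/p_y.
At the given prices: x* = 6·17.58/13 = 8.1138.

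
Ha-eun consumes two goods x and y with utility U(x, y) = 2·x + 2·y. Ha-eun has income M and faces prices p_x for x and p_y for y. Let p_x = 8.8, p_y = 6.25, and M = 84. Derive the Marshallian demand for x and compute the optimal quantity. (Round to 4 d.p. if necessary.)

Perfect substitutes: compare marginal utility per dollar. 2/p_x vs 2/p_y → 0.2273 vs 0.32.
y gives more utility per dollar, so spend all income on y: y* = M/p_y, x* = 0.
Numerically: x* = 0, y* = 13.44.

x* = 0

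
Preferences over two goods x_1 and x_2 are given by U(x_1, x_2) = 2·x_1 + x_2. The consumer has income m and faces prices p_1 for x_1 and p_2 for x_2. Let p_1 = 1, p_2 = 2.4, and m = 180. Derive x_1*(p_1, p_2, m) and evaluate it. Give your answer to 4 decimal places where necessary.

x_1* = 180

Linear utility — the consumer picks whichever good has higher MU/price: 2/1 = 2 vs 1/2.4 = 0.4167.
x_1 gives more utility per dollar, so spend all income on x_1: x_1* = m/p_1, x_2* = 0.
Numerically: x_1* = 180, x_2* = 0.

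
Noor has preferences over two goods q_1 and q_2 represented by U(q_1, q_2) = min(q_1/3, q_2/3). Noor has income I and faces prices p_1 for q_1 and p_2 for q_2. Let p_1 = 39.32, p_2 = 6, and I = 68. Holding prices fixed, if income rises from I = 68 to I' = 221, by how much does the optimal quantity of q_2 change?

Leontief preferences: the optimum is at the kink where q_1/3 = q_2/3, i.e. q_2 = q_1.
Budget: p_1·q_1 + p_2·q_1 = I, so (3·p_1 + 3·p_2)·q_1 = 3·I.
Demand: q_1*(p_1,p_2,I) = 3·I/(3·p_1 + 3·p_2), q_2* = 3·I/(3·p_1 + 3·p_2).
Here 3·39.32 + 3·6 = 135.96, giving q_2* = 1.5004.
At I' = 221: q_2* = 4.8764. Change: 4.8764 − 1.5004 = 3.376.

Δq_2* = 3.376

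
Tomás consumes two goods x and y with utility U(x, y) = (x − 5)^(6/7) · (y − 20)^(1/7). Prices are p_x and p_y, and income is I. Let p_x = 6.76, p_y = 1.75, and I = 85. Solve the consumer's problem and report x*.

Discretionary income = 85 − 5·6.76 − 20·1.75 = 16.2; x* = 5 + 6/7·16.2/6.76 = 7.0541.

x* = 7.0541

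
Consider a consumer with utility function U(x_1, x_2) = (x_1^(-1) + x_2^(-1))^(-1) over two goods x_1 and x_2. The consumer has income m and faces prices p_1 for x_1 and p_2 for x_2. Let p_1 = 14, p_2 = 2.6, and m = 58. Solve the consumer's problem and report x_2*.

x_2* = 6.7182

From the CES first-order condition, (x_2/x_1)^(2) = p_1/p_2.
Solve for the ratio: x_2/x_1 = [p_1/p_2]^(0.5).
With the ratio pinned down, the budget gives x_1* = m/(p_1 + p_2·(x_2/x_1)) and x_2* = (x_2/x_1)·x_1*.
Numerically x_2/x_1 = 2.320477, so x_1* = 58/(14 + 2.6·2.320477) = 2.8952 and x_2* = 2.320477·2.8952 = 6.7182.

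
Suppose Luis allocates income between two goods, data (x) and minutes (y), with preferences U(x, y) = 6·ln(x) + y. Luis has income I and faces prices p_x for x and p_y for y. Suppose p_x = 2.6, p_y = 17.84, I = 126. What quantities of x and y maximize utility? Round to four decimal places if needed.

x* = 41.1692, y* = 1.0628

MU_x = 6/x, MU_y = 1. Tangency: 6/x = p_x/p_y.
So x*(p_x,p_y) = 6·p_y/p_x, independent of income; and y* = (I − 6·p_y)/p_y.
At the given prices: x* = 6·17.84/2.6 = 41.1692, and y* = 1.0628.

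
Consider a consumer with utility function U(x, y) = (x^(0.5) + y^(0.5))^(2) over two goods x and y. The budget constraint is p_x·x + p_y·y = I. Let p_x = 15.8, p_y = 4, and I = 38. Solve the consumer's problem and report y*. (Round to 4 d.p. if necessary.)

y* = 7.5808

MRS = MU_x/MU_y = (y/x)^(0.5). Set equal to p_x/p_y.
Solve for the ratio: y/x = [p_x/p_y]^(2).
With the ratio pinned down, the budget gives x* = I/(p_x + p_y·(y/x)) and y* = (y/x)·x*.
Numerically y/x = 15.6025, so x* = 38/(15.8 + 4·15.6025) = 0.4859 and y* = 15.6025·0.4859 = 7.5808.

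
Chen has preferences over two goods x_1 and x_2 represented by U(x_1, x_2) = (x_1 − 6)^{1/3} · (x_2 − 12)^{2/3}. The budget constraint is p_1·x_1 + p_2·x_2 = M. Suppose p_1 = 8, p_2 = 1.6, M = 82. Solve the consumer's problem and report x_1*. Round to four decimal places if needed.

MRS = (1/2)·(x_2−12)/(x_1−6). Tangency with p_1/p_2 gives x_2−12 = 2·(p_1/p_2)·(x_1−6).
Substituting into the budget: x_1* = 6 + 1/3·(M − 6·p_1 − 12·p_2)/p_1, and x_2* = 12 + 2/3·(…)/p_2.
Discretionary income = 82 − 6·8 − 12·1.6 = 14.8; x_1* = 6 + 1/3·14.8/8 = 6.6167.

x_1* = 6.6167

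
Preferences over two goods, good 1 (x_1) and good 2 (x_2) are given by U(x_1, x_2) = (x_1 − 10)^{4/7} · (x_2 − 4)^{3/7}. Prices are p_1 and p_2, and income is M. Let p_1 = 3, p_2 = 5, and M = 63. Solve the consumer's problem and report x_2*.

This is Cobb-Douglas in (x_1−10, x_2−4): tangency gives 4/7·p_2·(x_2−4) = 3/7·p_1·(x_1−10).
Substituting into the budget: x_1* = 10 + 4/7·(M − 10·p_1 − 4·p_2)/p_1, and x_2* = 4 + 3/7·(…)/p_2.
Discretionary income = 63 − 10·3 − 4·5 = 13; x_2* = 4 + 3/7·13/5 = 5.1143.

x_2* = 5.1143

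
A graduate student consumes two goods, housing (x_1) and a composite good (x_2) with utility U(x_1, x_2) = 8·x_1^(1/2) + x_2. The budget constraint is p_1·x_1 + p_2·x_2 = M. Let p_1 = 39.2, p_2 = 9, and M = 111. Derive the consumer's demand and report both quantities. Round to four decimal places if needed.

x_1* = 0.8434, x_2* = 8.6599

MU_x_1 = 4/√x_1, MU_x_2 = 1. Tangency: 4/√x_1 = p_1/p_2.
Thus x_1* = (4·p_2/p_1)² — independent of M — with the rest of income spent on x_2.
Plugging in: x_1* = (4·9/39.2)² = 0.8434, x_2* = 8.6599.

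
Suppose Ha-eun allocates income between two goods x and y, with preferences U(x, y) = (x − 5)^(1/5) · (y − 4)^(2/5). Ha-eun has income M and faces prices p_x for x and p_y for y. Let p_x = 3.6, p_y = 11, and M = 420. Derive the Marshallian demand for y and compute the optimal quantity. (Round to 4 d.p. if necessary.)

y* = 25.697

After buying the subsistence bundle (5, 4), a share 1/3 of the remaining income goes to x: x* = 5 + 1/3·(M − 5p_x − 4p_y)/p_x.
Discretionary income = 420 − 5·3.6 − 4·11 = 358; y* = 4 + 2/3·358/11 = 25.697.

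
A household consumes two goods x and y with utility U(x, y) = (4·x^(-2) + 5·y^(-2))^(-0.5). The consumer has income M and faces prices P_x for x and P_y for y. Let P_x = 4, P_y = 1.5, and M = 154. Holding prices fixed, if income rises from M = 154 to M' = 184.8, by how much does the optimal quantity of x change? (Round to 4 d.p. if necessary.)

Δx* = 4.9353

MRS = MU_x/MU_y = (4/5)·(y/x)^(3). Set equal to P_x/P_y.
Solve for the ratio: y/x = [(5/4)·P_x/P_y]^(1/3).
Substitute y = (y/x)·x into the budget: x* = M/(P_x + P_y·(y/x)).
Numerically y/x = 1.493802, so x* = 154/(4 + 1.5·1.493802) = 24.6767.
At M' = 184.8: x* = 29.6121. Change: 29.6121 − 24.6767 = 4.9353.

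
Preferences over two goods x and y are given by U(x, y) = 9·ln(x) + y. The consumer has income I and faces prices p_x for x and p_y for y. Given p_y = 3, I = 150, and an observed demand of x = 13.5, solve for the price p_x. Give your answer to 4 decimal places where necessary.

p_x = 2

MU_x = 9/x, MU_y = 1. Tangency: 9/x = p_x/p_y.
So x*(p_x,p_y) = 9·p_y/p_x, independent of income; and y* = (I − 9·p_y)/p_y.
Set x* = 13.5 in the demand function and solve for p_x: p_x = 2.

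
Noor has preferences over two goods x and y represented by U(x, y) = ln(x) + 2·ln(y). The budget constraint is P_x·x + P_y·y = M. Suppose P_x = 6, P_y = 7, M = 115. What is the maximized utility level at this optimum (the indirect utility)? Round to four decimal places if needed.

MU_x/MU_y = (y)/(2·x); tangency sets this equal to P_x/P_y.
Rearranging, P_y·y = 2·P_x·x. Substituting into the budget gives P_x·x·(1 + 2) = M.
Demand: x*(P_x,P_y,M) = 1/3·M/P_x and y* = 2/3·M/P_y.
At P_x=6, P_y=7, M=115: x* = 1/3·115/6 = 6.3889, y* = 10.9524.
Utility at the optimum: U(6.3889, 10.9524) = 6.6417.

V = 6.6417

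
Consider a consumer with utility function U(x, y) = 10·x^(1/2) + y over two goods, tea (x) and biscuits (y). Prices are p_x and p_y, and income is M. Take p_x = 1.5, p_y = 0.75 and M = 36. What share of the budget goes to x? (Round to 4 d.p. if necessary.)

MU_x = 5/√x, MU_y = 1. Tangency: 5/√x = p_x/p_y.
Solve: √x = 5·p_y/p_x, so x*(p_x,p_y) = (5·p_y/p_x)², and y* = (M − p_x·x*)/p_y.
Plugging in: x* = (5·0.75/1.5)² = 6.25, y* = 35.5.
Expenditure on x: 1.5·6.25 = 9.375; share = 0.2604.

share on x = 0.2604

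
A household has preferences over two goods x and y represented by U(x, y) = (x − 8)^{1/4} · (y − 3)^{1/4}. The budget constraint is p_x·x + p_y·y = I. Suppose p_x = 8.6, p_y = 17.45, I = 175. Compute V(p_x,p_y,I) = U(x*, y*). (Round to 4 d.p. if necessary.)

Discretionary income = 175 − 8·8.6 − 3·17.45 = 53.85; x* = 8 + 0.5·53.85/8.6 = 11.1308; y* = 3 + 0.5·53.85/17.45 = 4.543.
Utility at the optimum: U(11.1308, 4.543) = 1.4825.

V = 1.4825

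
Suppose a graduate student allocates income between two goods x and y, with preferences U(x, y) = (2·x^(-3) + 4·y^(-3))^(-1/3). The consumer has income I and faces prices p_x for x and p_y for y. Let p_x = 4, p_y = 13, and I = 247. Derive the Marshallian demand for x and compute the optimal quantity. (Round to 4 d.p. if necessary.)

x* = 15.921

MRS = MU_x/MU_y = (1/2)·(y/x)^(4). Set equal to p_x/p_y.
Solve for the ratio: y/x = [2·p_x/p_y]^(0.25).
Substitute y = (y/x)·x into the budget: x* = I/(p_x + p_y·(y/x)).
Numerically y/x = 0.8857, so x* = 247/(4 + 13·0.8857) = 15.921.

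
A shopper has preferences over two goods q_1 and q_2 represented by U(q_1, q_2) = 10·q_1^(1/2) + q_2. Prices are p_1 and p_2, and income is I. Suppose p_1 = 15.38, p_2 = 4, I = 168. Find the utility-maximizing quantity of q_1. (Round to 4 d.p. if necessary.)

q_1* = 1.691

Utility is quasi-linear in q_2; the FOC for q_1 is 5/√q_1 = p_1/p_2.
Solve: √q_1 = 5·p_2/p_1, so q_1*(p_1,p_2) = (5·p_2/p_1)², and q_2* = (I − p_1·q_1*)/p_2.
Plugging in: q_1* = (5·4/15.38)² = 1.691.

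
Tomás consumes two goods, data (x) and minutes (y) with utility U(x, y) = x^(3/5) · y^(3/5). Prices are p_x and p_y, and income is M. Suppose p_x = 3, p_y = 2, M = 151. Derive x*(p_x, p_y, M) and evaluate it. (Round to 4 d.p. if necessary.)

Tangency: MRS = y/x = p_x/p_y.
Rearranging, p_y·y = p_x·x. Substituting into the budget gives p_x·x·(1 + 1) = M.
Demand: x*(p_x,p_y,M) = 0.5·M/p_x and y* = 0.5·M/p_y.
At p_x=3, p_y=2, M=151: x* = 0.5·151/3 = 25.1667.

x* = 25.1667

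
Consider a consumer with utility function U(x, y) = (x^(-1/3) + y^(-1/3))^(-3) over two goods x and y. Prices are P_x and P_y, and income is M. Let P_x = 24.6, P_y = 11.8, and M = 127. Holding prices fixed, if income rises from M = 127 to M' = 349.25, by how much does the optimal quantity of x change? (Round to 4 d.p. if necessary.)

Substitute y = (y/x)·x into the budget: x* = M/(P_x + P_y·(y/x)).
Numerically y/x = 1.734961, so x* = 127/(24.6 + 11.8·1.734961) = 2.8177.
At M' = 349.25: x* = 7.7486. Change: 7.7486 − 2.8177 = 4.9309.

Δx* = 4.9309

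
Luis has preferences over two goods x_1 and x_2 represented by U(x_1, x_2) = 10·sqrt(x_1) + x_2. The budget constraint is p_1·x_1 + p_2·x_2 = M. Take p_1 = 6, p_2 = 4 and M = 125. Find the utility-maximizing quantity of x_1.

x_1* = 11.1111

Plugging in: x_1* = (5·4/6)² = 11.1111.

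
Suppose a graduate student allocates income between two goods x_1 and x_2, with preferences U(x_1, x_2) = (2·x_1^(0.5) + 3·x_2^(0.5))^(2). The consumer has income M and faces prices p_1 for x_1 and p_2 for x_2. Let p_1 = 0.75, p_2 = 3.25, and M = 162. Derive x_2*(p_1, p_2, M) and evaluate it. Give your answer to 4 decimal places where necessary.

x_2* = 17.036

From the CES first-order condition, (2/3)·(x_2/x_1)^(0.5) = p_1/p_2.
Solve for the ratio: x_2/x_1 = [(3/2)·p_1/p_2]^(2).
With the ratio pinned down, the budget gives x_1* = M/(p_1 + p_2·(x_2/x_1)) and x_2* = (x_2/x_1)·x_1*.
Numerically x_2/x_1 = 0.119822, so x_1* = 162/(0.75 + 3.25·0.119822) = 142.1772 and x_2* = 0.119822·142.1772 = 17.036.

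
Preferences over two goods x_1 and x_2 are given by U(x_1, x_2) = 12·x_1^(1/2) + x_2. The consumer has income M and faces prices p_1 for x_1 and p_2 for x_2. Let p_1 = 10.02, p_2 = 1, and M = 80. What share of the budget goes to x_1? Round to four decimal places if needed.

share on x_1 = 0.0449

Utility is quasi-linear in x_2; the FOC for x_1 is 6/√x_1 = p_1/p_2.
Thus x_1* = (6·p_2/p_1)² — independent of M — with the rest of income spent on x_2.
Plugging in: x_1* = (6·1/10.02)² = 0.3586, x_2* = 76.4072.
Expenditure on x_1: 10.02·0.3586 = 3.5928; share = 0.0449.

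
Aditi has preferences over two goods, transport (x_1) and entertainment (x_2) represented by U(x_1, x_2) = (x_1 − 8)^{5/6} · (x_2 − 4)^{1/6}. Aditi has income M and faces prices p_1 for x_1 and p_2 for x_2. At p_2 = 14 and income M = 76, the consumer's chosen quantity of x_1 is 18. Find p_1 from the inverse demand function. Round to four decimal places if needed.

This is Cobb-Douglas in (x_1−8, x_2−4): tangency gives 5/6·p_2·(x_2−4) = 1/6·p_1·(x_1−8).
Substituting into the budget: x_1* = 8 + 5/6·(M − 8·p_1 − 4·p_2)/p_1, and x_2* = 4 + 1/6·(…)/p_2.
Set x_1* = 18 in the demand function and solve for p_1: p_1 = 1.

p_1 = 1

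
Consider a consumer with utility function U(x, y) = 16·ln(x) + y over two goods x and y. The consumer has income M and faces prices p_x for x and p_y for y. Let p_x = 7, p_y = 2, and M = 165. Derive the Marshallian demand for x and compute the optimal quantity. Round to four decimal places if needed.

MU_x = 16/x, MU_y = 1. Tangency: 16/x = p_x/p_y.
So x*(p_x,p_y) = 16·p_y/p_x, independent of income; and y* = (M − 16·p_y)/p_y.
At the given prices: x* = 16·2/7 = 4.5714.

x* = 4.5714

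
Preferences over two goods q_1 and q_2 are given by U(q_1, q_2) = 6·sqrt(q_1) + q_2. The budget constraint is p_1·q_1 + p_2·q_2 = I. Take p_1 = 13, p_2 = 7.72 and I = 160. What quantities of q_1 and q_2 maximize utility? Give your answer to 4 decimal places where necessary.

q_1* = 3.1739, q_2* = 15.3808

Utility is quasi-linear in q_2; the FOC for q_1 is 3/√q_1 = p_1/p_2.
Thus q_1* = (3·p_2/p_1)² — independent of I — with the rest of income spent on q_2.
Plugging in: q_1* = (3·7.72/13)² = 3.1739, q_2* = 15.3808.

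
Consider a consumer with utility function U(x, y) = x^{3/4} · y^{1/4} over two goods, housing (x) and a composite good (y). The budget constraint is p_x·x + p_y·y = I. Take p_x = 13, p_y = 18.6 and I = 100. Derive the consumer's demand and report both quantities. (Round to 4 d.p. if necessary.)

MU_x/MU_y = (0.75·y)/(0.25·x); tangency sets this equal to p_x/p_y.
So 0.75·p_y·y = 0.25·p_x·x; combined with the budget, a share 0.75 of income goes to x.
Demand: x*(p_x,p_y,I) = 0.75·I/p_x and y* = 0.25·I/p_y.
At p_x=13, p_y=18.6, I=100: x* = 0.75·100/13 = 5.7692, y* = 1.3441.

x* = 5.7692, y* = 1.3441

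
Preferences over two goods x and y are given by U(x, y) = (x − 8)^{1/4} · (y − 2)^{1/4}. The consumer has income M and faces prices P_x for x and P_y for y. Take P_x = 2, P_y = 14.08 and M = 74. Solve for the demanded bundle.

Discretionary income = 74 − 8·2 − 2·14.08 = 29.84; x* = 8 + 0.5·29.84/2 = 15.46; y* = 2 + 0.5·29.84/14.08 = 3.0597.

x* = 15.46, y* = 3.0597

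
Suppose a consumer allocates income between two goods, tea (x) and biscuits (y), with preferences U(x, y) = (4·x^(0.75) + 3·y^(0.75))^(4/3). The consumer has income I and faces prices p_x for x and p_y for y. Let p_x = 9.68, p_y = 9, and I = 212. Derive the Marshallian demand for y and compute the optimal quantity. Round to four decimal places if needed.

MRS = MU_x/MU_y = (4/3)·(y/x)^(0.25). Set equal to p_x/p_y.
Hence y/x = ((3/4)·p_x/p_y)^(1/(0.25)), i.e. raised to the 4 power.
With the ratio pinned down, the budget gives x* = I/(p_x + p_y·(y/x)) and y* = (y/x)·x*.
Numerically y/x = 0.423425, so x* = 212/(9.68 + 9·0.423425) = 15.7144 and y* = 0.423425·15.7144 = 6.6539.

y* = 6.6539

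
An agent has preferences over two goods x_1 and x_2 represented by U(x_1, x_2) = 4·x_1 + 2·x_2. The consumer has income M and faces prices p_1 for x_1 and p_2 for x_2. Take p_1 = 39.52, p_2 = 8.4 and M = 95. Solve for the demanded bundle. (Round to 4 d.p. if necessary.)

Perfect substitutes: compare marginal utility per dollar. 4/p_1 vs 2/p_2 → 0.1012 vs 0.2381.
x_2 gives more utility per dollar, so spend all income on x_2: x_2* = M/p_2, x_1* = 0.
Numerically: x_1* = 0, x_2* = 11.3095.

x_1* = 0, x_2* = 11.3095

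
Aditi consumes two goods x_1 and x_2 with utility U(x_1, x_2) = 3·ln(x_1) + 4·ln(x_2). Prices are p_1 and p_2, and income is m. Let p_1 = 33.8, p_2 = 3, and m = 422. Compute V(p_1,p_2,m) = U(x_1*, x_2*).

V = 22.5788

Tangency: MRS = (3/4)·x_2/x_1 = p_1/p_2.
So 3·p_2·x_2 = 4·p_1·x_1; combined with the budget, a share 3/7 of income goes to x_1.
Demand: x_1*(p_1,p_2,m) = 3/7·m/p_1 and x_2* = 4/7·m/p_2.
At p_1=33.8, p_2=3, m=422: x_1* = 3/7·422/33.8 = 5.3508, x_2* = 80.381.
Utility at the optimum: U(5.3508, 80.381) = 22.5788.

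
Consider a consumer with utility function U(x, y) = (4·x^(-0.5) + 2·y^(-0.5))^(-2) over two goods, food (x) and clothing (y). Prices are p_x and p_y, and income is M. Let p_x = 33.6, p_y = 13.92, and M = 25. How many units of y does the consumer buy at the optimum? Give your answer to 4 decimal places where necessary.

From the CES first-order condition, 2·(y/x)^(1.5) = p_x/p_y.
Solve for the ratio: y/x = [(1/2)·p_x/p_y]^(2/3).
With the ratio pinned down, the budget gives x* = M/(p_x + p_y·(y/x)) and y* = (y/x)·x*.
Numerically y/x = 1.133566, so x* = 25/(33.6 + 13.92·1.133566) = 0.5063 and y* = 1.133566·0.5063 = 0.5739.

y* = 0.5739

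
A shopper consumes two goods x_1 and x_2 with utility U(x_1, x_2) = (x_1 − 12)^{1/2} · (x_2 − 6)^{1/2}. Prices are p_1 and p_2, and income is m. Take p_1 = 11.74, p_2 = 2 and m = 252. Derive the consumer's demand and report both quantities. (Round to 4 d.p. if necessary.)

Discretionary income = 252 − 12·11.74 − 6·2 = 99.12; x_1* = 12 + 0.5·99.12/11.74 = 16.2215; x_2* = 6 + 0.5·99.12/2 = 30.78.

x_1* = 16.2215, x_2* = 30.78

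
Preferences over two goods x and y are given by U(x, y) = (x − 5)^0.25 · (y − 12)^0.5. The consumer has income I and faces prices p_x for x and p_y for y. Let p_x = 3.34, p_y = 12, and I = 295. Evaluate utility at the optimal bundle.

This is Cobb-Douglas in (x−5, y−12): tangency gives 0.25·p_y·(y−12) = 0.5·p_x·(x−5).
Substituting into the budget: x* = 5 + 1/3·(I − 5·p_x − 12·p_y)/p_x, and y* = 12 + 2/3·(…)/p_y.
Discretionary income = 295 − 5·3.34 − 12·12 = 134.3; x* = 5 + 1/3·134.3/3.34 = 18.4032; y* = 12 + 2/3·134.3/12 = 19.4611.
Utility at the optimum: U(18.4032, 19.4611) = 5.2264.

V = 5.2264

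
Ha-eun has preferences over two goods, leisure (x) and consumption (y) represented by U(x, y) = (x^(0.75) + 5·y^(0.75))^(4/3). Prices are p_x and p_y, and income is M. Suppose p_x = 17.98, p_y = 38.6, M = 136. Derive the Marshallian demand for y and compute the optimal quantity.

From the CES first-order condition, (1/5)·(y/x)^(0.25) = p_x/p_y.
Solve for the ratio: y/x = [5·p_x/p_y]^(4).
Substitute y = (y/x)·x into the budget: x* = M/(p_x + p_y·(y/x)).
Numerically y/x = 29.423176, so x* = 136/(17.98 + 38.6·29.423176) = 0.1179 and y* = 29.423176·0.1179 = 3.4684.

y* = 3.4684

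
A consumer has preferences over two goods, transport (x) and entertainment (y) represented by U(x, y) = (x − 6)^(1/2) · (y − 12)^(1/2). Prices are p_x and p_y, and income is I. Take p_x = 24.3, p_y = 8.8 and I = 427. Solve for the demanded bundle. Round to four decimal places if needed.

x* = 9.6132, y* = 21.9773

Let x' = x−6, y' = y−12. MRS = y'/x' = p_x/p_y.
After buying the subsistence bundle (6, 12), a share 0.5 of the remaining income goes to x: x* = 6 + 0.5·(I − 6p_x − 12p_y)/p_x.
Discretionary income = 427 − 6·24.3 − 12·8.8 = 175.6; x* = 6 + 0.5·175.6/24.3 = 9.6132; y* = 12 + 0.5·175.6/8.8 = 21.9773.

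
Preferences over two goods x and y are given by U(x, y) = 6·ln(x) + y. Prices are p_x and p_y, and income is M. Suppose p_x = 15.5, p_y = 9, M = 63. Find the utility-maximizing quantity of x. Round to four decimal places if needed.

x* = 3.4839

MU_x = 6/x, MU_y = 1. Tangency: 6/x = p_x/p_y.
So x*(p_x,p_y) = 6·p_y/p_x, independent of income; and y* = (M − 6·p_y)/p_y.
At the given prices: x* = 6·9/15.5 = 3.4839.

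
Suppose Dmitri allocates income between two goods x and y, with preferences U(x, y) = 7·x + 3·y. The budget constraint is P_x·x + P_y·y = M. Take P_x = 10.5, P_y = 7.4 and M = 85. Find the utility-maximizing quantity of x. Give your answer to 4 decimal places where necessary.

x* = 8.0952

Linear utility — the consumer picks whichever good has higher MU/price: 7/10.5 = 0.6667 vs 3/7.4 = 0.4054.
x gives more utility per dollar, so spend all income on x: x* = M/P_x, y* = 0.
Numerically: x* = 8.0952, y* = 0.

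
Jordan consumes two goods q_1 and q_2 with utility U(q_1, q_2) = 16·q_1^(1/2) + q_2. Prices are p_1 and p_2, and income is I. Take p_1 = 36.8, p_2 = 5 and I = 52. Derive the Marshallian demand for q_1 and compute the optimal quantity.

q_1* = 1.1815

Plugging in: q_1* = (8·5/36.8)² = 1.1815.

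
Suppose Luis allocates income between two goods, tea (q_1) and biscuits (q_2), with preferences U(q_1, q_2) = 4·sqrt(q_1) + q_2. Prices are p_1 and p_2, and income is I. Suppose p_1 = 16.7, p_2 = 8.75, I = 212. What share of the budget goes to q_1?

share on q_1 = 0.0865

Thus q_1* = (2·p_2/p_1)² — independent of I — with the rest of income spent on q_2.
Plugging in: q_1* = (2·8.75/16.7)² = 1.0981, q_2* = 22.1328.
Expenditure on q_1: 16.7·1.0981 = 18.3383; share = 0.0865.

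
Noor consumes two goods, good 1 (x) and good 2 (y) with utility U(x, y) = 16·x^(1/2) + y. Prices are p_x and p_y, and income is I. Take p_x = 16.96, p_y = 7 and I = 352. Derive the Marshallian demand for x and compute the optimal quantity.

x* = 10.9025

Set MRS = p_x/p_y: 8·x^(−1/2) = p_x/p_y.
Solve: √x = 8·p_y/p_x, so x*(p_x,p_y) = (8·p_y/p_x)², and y* = (I − p_x·x*)/p_y.
Plugging in: x* = (8·7/16.96)² = 10.9025.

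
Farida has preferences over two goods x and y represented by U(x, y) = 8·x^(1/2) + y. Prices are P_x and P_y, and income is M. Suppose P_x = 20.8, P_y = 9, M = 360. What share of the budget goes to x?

share on x = 0.1731

MU_x = 4/√x, MU_y = 1. Tangency: 4/√x = P_x/P_y.
Solve: √x = 4·P_y/P_x, so x*(P_x,P_y) = (4·P_y/P_x)², and y* = (M − P_x·x*)/P_y.
Plugging in: x* = (4·9/20.8)² = 2.9956, y* = 33.0769.
Expenditure on x: 20.8·2.9956 = 62.3077; share = 0.1731.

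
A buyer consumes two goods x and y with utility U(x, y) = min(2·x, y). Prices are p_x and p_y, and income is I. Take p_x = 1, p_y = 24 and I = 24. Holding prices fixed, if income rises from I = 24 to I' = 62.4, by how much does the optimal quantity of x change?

With perfect complements, no substitution: consume in ratio x:y = 1:2.
Budget: p_x·x + p_y·2·x = I, so (p_x + 2·p_y)·x = I.
Demand: x*(p_x,p_y,I) = I/(p_x + 2·p_y), y* = 2·I/(p_x + 2·p_y).
Here 1 + 2·24 = 49, giving x* = 0.4898.
At I' = 62.4: x* = 1.2735. Change: 1.2735 − 0.4898 = 0.7837.

Δx* = 0.7837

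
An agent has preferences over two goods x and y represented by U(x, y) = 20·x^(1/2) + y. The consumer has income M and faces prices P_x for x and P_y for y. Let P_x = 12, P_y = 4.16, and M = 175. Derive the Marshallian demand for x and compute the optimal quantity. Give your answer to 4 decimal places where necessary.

Solve: √x = 10·P_y/P_x, so x*(P_x,P_y) = (10·P_y/P_x)², and y* = (M − P_x·x*)/P_y.
Plugging in: x* = (10·4.16/12)² = 12.0178.

x* = 12.0178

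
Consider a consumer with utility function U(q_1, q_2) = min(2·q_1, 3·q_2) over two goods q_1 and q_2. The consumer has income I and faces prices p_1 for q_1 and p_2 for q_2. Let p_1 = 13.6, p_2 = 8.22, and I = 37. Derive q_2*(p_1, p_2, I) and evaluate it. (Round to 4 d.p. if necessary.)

q_2* = 1.2928

Leontief preferences: the optimum is at the kink where q_1/3 = q_2/2, i.e. q_2 = (2/3)·q_1.
Budget: p_1·q_1 + p_2·(2/3)·q_1 = I, so (3·p_1 + 2·p_2)·q_1 = 3·I.
Demand: q_1*(p_1,p_2,I) = 3·I/(3·p_1 + 2·p_2), q_2* = 2·I/(3·p_1 + 2·p_2).
Here 3·13.6 + 2·8.22 = 57.24, giving q_2* = 1.2928.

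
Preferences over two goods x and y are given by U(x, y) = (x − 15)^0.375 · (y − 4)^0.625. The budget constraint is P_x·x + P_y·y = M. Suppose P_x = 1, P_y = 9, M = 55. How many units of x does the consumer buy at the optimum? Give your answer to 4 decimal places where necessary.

x* = 16.5

MRS = (3/5)·(y−4)/(x−15). Tangency with P_x/P_y gives y−4 = (5/3)·(P_x/P_y)·(x−15).
After buying the subsistence bundle (15, 4), a share 0.375 of the remaining income goes to x: x* = 15 + 0.375·(M − 15P_x − 4P_y)/P_x.
Discretionary income = 55 − 15·1 − 4·9 = 4; x* = 15 + 0.375·4/1 = 16.5.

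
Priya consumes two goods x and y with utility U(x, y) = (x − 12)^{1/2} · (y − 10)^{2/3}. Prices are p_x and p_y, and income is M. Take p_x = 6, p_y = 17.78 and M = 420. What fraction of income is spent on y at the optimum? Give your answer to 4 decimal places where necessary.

share on y = 0.6549

Let x' = x−12, y' = y−10. MRS = (3/4)·y'/x' = p_x/p_y.
After buying the subsistence bundle (12, 10), a share 3/7 of the remaining income goes to x: x* = 12 + 3/7·(M − 12p_x − 10p_y)/p_x.
Discretionary income = 420 − 12·6 − 10·17.78 = 170.2; x* = 12 + 3/7·170.2/6 = 24.1571; y* = 10 + 4/7·170.2/17.78 = 15.47.
Expenditure on y: 17.78·15.47 = 275.0571; share = 0.6549.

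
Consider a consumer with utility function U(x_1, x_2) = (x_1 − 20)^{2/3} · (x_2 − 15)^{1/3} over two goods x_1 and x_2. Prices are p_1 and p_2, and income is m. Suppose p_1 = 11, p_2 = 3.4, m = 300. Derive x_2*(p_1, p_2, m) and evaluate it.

x_2* = 17.8431

MRS = 2·(x_2−15)/(x_1−20). Tangency with p_1/p_2 gives x_2−15 = (1/2)·(p_1/p_2)·(x_1−20).
After buying the subsistence bundle (20, 15), a share 2/3 of the remaining income goes to x_1: x_1* = 20 + 2/3·(m − 20p_1 − 15p_2)/p_1.
Discretionary income = 300 − 20·11 − 15·3.4 = 29; x_2* = 15 + 1/3·29/3.4 = 17.8431.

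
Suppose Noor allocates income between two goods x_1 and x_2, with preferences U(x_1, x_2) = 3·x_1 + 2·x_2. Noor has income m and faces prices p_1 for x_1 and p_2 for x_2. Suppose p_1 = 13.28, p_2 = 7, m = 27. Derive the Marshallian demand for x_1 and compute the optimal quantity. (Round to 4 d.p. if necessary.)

x_1* = 0

x_2 gives more utility per dollar, so spend all income on x_2: x_2* = m/p_2, x_1* = 0.
Numerically: x_1* = 0, x_2* = 3.8571.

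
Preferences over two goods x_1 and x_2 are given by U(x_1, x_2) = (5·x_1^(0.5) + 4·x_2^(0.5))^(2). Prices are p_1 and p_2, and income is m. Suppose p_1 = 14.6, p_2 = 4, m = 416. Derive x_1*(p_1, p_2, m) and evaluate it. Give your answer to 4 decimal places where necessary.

MU_x_1 ∝ 5·x_1^(-0.5), MU_x_2 ∝ 4·x_2^(-0.5), so MRS = (5/4)·(x_2/x_1)^(0.5) = p_1/p_2.
Hence x_2/x_1 = ((4/5)·p_1/p_2)^(1/(0.5)), i.e. raised to the 2 power.
Substitute x_2 = (x_2/x_1)·x_1 into the budget: x_1* = m/(p_1 + p_2·(x_2/x_1)).
Numerically x_2/x_1 = 8.5264, so x_1* = 416/(14.6 + 4·8.5264) = 8.5411.

x_1* = 8.5411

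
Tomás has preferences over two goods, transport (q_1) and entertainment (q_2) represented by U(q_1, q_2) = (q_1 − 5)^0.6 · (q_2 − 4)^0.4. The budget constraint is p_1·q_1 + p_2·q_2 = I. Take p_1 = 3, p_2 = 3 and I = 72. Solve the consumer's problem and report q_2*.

q_2* = 10

MRS = (3/2)·(q_2−4)/(q_1−5). Tangency with p_1/p_2 gives q_2−4 = (2/3)·(p_1/p_2)·(q_1−5).
After buying the subsistence bundle (5, 4), a share 0.6 of the remaining income goes to q_1: q_1* = 5 + 0.6·(I − 5p_1 − 4p_2)/p_1.
Discretionary income = 72 − 5·3 − 4·3 = 45; q_2* = 4 + 0.4·45/3 = 10.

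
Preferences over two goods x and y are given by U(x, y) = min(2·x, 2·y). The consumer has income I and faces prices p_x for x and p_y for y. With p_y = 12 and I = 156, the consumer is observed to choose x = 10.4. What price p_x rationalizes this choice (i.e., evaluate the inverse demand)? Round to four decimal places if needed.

Leontief preferences: the optimum is at the kink where x/2 = y/2, i.e. y = x.
Budget: p_x·x + p_y·x = I, so (2·p_x + 2·p_y)·x = 2·I.
Demand: x*(p_x,p_y,I) = 2·I/(2·p_x + 2·p_y), y* = 2·I/(2·p_x + 2·p_y).
Set x* = 10.4 in the demand function and solve for p_x: p_x = 3.

p_x = 3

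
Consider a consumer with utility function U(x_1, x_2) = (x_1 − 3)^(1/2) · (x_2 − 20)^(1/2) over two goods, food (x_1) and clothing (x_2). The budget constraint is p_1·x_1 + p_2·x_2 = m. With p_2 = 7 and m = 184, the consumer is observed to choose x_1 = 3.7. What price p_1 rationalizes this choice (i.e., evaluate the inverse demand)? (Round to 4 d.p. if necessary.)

p_1 = 10

This is Cobb-Douglas in (x_1−3, x_2−20): tangency gives 0.5·p_2·(x_2−20) = 0.5·p_1·(x_1−3).
Substituting into the budget: x_1* = 3 + 0.5·(m − 3·p_1 − 20·p_2)/p_1, and x_2* = 20 + 0.5·(…)/p_2.
Set x_1* = 3.7 in the demand function and solve for p_1: p_1 = 10.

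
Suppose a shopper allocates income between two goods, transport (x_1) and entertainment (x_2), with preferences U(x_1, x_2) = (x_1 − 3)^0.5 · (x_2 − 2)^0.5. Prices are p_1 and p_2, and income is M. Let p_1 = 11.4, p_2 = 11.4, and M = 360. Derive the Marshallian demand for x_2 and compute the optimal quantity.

This is Cobb-Douglas in (x_1−3, x_2−2): tangency gives 0.5·p_2·(x_2−2) = 0.5·p_1·(x_1−3).
Substituting into the budget: x_1* = 3 + 0.5·(M − 3·p_1 − 2·p_2)/p_1, and x_2* = 2 + 0.5·(…)/p_2.
Discretionary income = 360 − 3·11.4 − 2·11.4 = 303; x_2* = 2 + 0.5·303/11.4 = 15.2895.

x_2* = 15.2895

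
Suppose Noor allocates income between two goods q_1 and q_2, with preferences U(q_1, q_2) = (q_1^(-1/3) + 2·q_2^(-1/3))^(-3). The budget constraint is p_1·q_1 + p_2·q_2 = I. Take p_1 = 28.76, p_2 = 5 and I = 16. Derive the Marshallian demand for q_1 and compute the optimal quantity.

MRS = MU_q_1/MU_q_2 = (1/2)·(q_2/q_1)^(4/3). Set equal to p_1/p_2.
Hence q_2/q_1 = (2·p_1/p_2)^(1/(4/3)), i.e. raised to the 0.75 power.
With the ratio pinned down, the budget gives q_1* = I/(p_1 + p_2·(q_2/q_1)) and q_2* = (q_2/q_1)·q_1*.
Numerically q_2/q_1 = 6.246499, so q_1* = 16/(28.76 + 5·6.246499) = 0.2667.

q_1* = 0.2667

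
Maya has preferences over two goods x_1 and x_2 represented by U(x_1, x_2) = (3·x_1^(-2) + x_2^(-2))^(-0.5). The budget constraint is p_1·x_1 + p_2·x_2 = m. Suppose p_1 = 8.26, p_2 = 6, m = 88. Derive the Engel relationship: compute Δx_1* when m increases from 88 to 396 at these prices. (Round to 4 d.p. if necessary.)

MU_x_1 ∝ 3·x_1^(-3), MU_x_2 ∝ x_2^(-3), so MRS = 3·(x_2/x_1)^(3) = p_1/p_2.
Solve for the ratio: x_2/x_1 = [(1/3)·p_1/p_2]^(1/3).
With the ratio pinned down, the budget gives x_1* = m/(p_1 + p_2·(x_2/x_1)) and x_2* = (x_2/x_1)·x_1*.
Numerically x_2/x_1 = 0.771322, so x_1* = 88/(8.26 + 6·0.771322) = 6.8281.
At m' = 396: x_1* = 30.7264. Change: 30.7264 − 6.8281 = 23.8983.

Δx_1* = 23.8983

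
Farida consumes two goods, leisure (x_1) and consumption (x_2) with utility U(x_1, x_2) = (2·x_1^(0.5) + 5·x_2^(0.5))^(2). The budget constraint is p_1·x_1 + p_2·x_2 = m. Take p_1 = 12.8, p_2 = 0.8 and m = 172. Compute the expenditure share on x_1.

share on x_1 = 0.0099

MRS = MU_x_1/MU_x_2 = (2/5)·(x_2/x_1)^(0.5). Set equal to p_1/p_2.
Solve for the ratio: x_2/x_1 = [(5/2)·p_1/p_2]^(2).
With the ratio pinned down, the budget gives x_1* = m/(p_1 + p_2·(x_2/x_1)) and x_2* = (x_2/x_1)·x_1*.
Numerically x_2/x_1 = 1600, so x_1* = 172/(12.8 + 0.8·1600) = 0.133 and x_2* = 1600·0.133 = 212.8713.
Expenditure on x_1: 12.8·0.133 = 1.703; share = 0.0099.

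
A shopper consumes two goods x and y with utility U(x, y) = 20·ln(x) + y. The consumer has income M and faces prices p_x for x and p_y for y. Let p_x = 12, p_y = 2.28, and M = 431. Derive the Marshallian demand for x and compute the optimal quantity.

x* = 3.8

Set MRS = p_x/p_y: (20/x)/1 = p_x/p_y.
So x*(p_x,p_y) = 20·p_y/p_x, independent of income; and y* = (M − 20·p_y)/p_y.
At the given prices: x* = 20·2.28/12 = 3.8.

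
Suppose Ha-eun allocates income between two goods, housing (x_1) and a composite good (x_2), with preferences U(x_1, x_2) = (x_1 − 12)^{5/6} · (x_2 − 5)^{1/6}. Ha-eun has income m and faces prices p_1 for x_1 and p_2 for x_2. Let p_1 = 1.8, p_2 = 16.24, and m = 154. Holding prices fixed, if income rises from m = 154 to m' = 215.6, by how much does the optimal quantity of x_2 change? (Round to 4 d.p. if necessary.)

MRS = 5·(x_2−5)/(x_1−12). Tangency with p_1/p_2 gives x_2−5 = (1/5)·(p_1/p_2)·(x_1−12).
Substituting into the budget: x_1* = 12 + 5/6·(m − 12·p_1 − 5·p_2)/p_1, and x_2* = 5 + 1/6·(…)/p_2.
Discretionary income = 154 − 12·1.8 − 5·16.24 = 51.2; x_2* = 5 + 1/6·51.2/16.24 = 5.5255.
At m' = 215.6: x_2* = 6.1576. Change: 6.1576 − 5.5255 = 0.6322.

Δx_2* = 0.6322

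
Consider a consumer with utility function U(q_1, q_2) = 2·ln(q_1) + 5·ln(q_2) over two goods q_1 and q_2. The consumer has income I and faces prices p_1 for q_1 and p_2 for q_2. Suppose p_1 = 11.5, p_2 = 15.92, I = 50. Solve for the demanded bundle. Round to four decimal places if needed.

Demand: q_1*(p_1,p_2,I) = 2/7·I/p_1 and q_2* = 5/7·I/p_2.
At p_1=11.5, p_2=15.92, I=50: q_1* = 2/7·50/11.5 = 1.2422, q_2* = 2.2434.

q_1* = 1.2422, q_2* = 2.2434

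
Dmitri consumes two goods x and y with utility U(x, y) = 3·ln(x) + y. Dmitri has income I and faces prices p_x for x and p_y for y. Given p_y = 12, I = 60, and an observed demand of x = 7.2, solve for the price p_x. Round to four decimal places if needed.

MU_x = 3/x, MU_y = 1. Tangency: 3/x = p_x/p_y.
So x*(p_x,p_y) = 3·p_y/p_x, independent of income; and y* = (I − 3·p_y)/p_y.
Set x* = 7.2 in the demand function and solve for p_x: p_x = 5.

p_x = 5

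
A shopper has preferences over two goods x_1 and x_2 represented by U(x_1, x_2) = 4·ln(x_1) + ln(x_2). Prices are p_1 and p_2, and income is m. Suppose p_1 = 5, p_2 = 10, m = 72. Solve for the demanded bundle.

MU_x_1/MU_x_2 = (4·x_2)/(x_1); tangency sets this equal to p_1/p_2.
Rearranging, p_2·x_2 = (1/4)·p_1·x_1. Substituting into the budget gives p_1·x_1·(1 + (1/4)) = m.
Demand: x_1*(p_1,p_2,m) = 0.8·m/p_1 and x_2* = 0.2·m/p_2.
At p_1=5, p_2=10, m=72: x_1* = 0.8·72/5 = 11.52, x_2* = 1.44.

x_1* = 11.52, x_2* = 1.44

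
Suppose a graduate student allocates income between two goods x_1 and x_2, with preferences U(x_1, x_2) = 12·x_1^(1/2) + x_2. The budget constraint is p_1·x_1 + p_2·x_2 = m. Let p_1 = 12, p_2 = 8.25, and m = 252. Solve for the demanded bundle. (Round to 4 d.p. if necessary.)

Set MRS = p_1/p_2: 6·x_1^(−1/2) = p_1/p_2.
Thus x_1* = (6·p_2/p_1)² — independent of m — with the rest of income spent on x_2.
Plugging in: x_1* = (6·8.25/12)² = 17.0156, x_2* = 5.7955.

x_1* = 17.0156, x_2* = 5.7955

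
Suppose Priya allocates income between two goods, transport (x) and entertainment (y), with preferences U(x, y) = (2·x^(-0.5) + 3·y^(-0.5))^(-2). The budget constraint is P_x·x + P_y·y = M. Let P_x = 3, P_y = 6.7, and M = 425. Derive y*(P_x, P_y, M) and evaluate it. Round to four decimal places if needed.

y* = 40.0502

With the ratio pinned down, the budget gives x* = M/(P_x + P_y·(y/x)) and y* = (y/x)·x*.
Numerically y/x = 0.766935, so x* = 425/(3 + 6.7·0.766935) = 52.2212 and y* = 0.766935·52.2212 = 40.0502.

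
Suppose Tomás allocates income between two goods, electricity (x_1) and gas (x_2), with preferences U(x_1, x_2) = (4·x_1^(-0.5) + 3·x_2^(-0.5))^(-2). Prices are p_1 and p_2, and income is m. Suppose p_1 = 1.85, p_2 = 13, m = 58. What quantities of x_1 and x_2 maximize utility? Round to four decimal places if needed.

x_1* = 12.1464, x_2* = 2.733

MU_x_1 ∝ 4·x_1^(-1.5), MU_x_2 ∝ 3·x_2^(-1.5), so MRS = (4/3)·(x_2/x_1)^(1.5) = p_1/p_2.
Solve for the ratio: x_2/x_1 = [(3/4)·p_1/p_2]^(2/3).
Substitute x_2 = (x_2/x_1)·x_1 into the budget: x_1* = m/(p_1 + p_2·(x_2/x_1)).
Numerically x_2/x_1 = 0.225005, so x_1* = 58/(1.85 + 13·0.225005) = 12.1464 and x_2* = 0.225005·12.1464 = 2.733.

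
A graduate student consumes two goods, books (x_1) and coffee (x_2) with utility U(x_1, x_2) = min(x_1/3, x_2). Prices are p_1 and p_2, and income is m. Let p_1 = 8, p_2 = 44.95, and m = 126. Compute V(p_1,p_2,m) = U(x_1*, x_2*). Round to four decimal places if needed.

V = 1.8274

Here 3·8 + 44.95 = 68.95, giving x_1* = 5.4822 and x_2* = 1.8274.
Utility at the optimum: U(5.4822, 1.8274) = 1.8274.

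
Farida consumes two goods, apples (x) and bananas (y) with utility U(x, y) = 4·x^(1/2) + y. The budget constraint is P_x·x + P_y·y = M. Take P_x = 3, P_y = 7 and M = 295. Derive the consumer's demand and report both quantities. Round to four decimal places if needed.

x* = 21.7778, y* = 32.8095

Utility is quasi-linear in y; the FOC for x is 2/√x = P_x/P_y.
Solve: √x = 2·P_y/P_x, so x*(P_x,P_y) = (2·P_y/P_x)², and y* = (M − P_x·x*)/P_y.
Plugging in: x* = (2·7/3)² = 21.7778, y* = 32.8095.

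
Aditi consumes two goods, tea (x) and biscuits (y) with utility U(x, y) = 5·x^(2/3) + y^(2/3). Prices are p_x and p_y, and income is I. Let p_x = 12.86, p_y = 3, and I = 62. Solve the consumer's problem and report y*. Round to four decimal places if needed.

Substitute y = (y/x)·x into the budget: x* = I/(p_x + p_y·(y/x)).
Numerically y/x = 0.630158, so x* = 62/(12.86 + 3·0.630158) = 4.2033 and y* = 0.630158·4.2033 = 2.6487.

y* = 2.6487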